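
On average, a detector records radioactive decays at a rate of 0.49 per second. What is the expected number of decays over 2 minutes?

E[N] = λt = 0.49 × 120 = 58.8 (2 minutes = 120 seconds).

58.8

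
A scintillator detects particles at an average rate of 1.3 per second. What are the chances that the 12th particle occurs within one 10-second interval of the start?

0.6468

Over the interval, μ = 1.3 × 10 = 13 (a 10-second interval = 10 seconds).
The 12th arrival falls in the interval iff at least 12 events occur there: P(S_12 ≤ t) = P(N ≥ 12) = 1 − P(N ≤ 11) ≈ 0.6468.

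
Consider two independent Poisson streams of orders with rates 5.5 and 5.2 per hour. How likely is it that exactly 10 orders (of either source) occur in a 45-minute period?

0.0999

Independent Poisson processes superpose: combined rate λ = 5.5 + 5.2 = 10.7 per hour.
Over the interval, μ = 10.7 × 0.75 = 8.025 (a 45-minute period = 0.75 hours).
P(N = 10) = e^(−8.025) · 8.025^10/10! ≈ 0.0999.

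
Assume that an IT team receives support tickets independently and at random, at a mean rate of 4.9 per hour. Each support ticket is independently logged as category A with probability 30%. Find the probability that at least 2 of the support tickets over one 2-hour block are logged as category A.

0.7917

Thinning: the support tickets that are logged as category A themselves form a Poisson process with rate 0.3 × 4.9 = 1.47 per hour.
Over the interval, μ = 1.47 × 2 = 2.94 (a 2-hour block = 2 hours).
P(N ≥ 2) = 1 − P(N ≤ 1) ≈ 0.7917.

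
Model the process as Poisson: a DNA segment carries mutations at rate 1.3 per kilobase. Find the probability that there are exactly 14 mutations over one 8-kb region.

Over the interval, μ = 1.3 × 8 = 10.4 (an 8-kb region = 8 kilobases).
P(N = 14) = e^(−μ) μ^14/14! = e^(−10.4) · 10.4^14/87178291200 ≈ 0.0604.

0.0604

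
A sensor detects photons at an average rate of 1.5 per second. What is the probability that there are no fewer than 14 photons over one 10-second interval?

Over the interval, μ = 1.5 × 10 = 15 (a 10-second interval = 10 seconds).
P(N ≥ 14) = 1 − P(N ≤ 13) = 1 − Σ_{j=0}^{13} e^(−μ) μ^j/j! ≈ 0.6368.

0.6368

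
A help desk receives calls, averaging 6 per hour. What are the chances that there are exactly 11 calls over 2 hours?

0.1144

Over the interval, μ = 6 × 2 = 12 (2 hours).
P(N = 11) = e^(−μ) μ^11/11! = e^(−12) · 12^11/39916800 ≈ 0.1144.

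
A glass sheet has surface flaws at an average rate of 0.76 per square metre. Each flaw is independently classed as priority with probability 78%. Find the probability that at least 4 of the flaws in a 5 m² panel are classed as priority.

Thinning: the flaws that are classed as priority themselves form a Poisson process with rate 0.78 × 0.76 = 0.5928 per square metre.
Over the interval, μ = 0.5928 × 5 = 2.964 (a 5 m² panel = 5 square metres).
P(N ≥ 4) = 1 − P(N ≤ 3) ≈ 0.3447.

0.3447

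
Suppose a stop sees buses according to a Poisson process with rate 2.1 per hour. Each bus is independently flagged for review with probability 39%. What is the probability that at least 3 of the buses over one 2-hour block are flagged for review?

0.2265

Thinning: the buses that are flagged for review themselves form a Poisson process with rate 0.39 × 2.1 = 0.819 per hour.
Over the interval, μ = 0.819 × 2 = 1.638 (a 2-hour block = 2 hours).
P(N ≥ 3) = 1 − P(N ≤ 2) ≈ 0.2265.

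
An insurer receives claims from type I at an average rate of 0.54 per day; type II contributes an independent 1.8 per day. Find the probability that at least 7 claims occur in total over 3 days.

0.5533

Independent Poisson processes superpose: combined rate λ = 0.54 + 1.8 = 2.34 per day.
Over the interval, μ = 2.34 × 3 = 7.02 (3 days).
P(N ≥ 7) = 1 − P(N ≤ 6) ≈ 0.5533.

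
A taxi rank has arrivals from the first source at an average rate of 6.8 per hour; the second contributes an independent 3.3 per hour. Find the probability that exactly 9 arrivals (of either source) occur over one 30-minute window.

Independent Poisson processes superpose: combined rate λ = 6.8 + 3.3 = 10.1 per hour.
Over the interval, μ = 10.1 × 0.5 = 5.05 (a 30-minute window = 0.5 hours).
P(N = 9) = e^(−5.05) · 5.05^9/9! ≈ 0.0377.

0.0377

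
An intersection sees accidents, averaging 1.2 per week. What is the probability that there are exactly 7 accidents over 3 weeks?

Over the interval, μ = 1.2 × 3 = 3.6 (3 weeks).
P(N = 7) = e^(−μ) μ^7/7! = e^(−3.6) · 3.6^7/5040 ≈ 0.0425.

0.0425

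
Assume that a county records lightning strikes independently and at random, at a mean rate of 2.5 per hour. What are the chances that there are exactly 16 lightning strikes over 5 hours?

0.0633

Over the interval, μ = 2.5 × 5 = 12.5 (5 hours).
P(N = 16) = e^(−μ) μ^16/16! = e^(−12.5) · 12.5^16/20922789888000 ≈ 0.0633.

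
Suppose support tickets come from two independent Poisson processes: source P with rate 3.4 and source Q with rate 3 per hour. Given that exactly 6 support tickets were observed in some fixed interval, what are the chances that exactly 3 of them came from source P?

0.3089

Given the total, each event is independently from source P with probability p = λ_P/(λ_P+λ_Q) = 3.4/6.4 ≈ 0.5312.
So K ~ Binomial(6, 3.4/6.4): P(K = 3) = C(6,3) · (3.4/6.4)^3 · (3/6.4)^3 ≈ 0.3089.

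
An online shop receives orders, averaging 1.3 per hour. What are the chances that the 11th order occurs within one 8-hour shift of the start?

Over the interval, μ = 1.3 × 8 = 10.4 (an 8-hour shift = 8 hours).
The 11th arrival falls in the interval iff at least 11 events occur there: P(S_11 ≤ t) = P(N ≥ 11) = 1 − P(N ≤ 10) ≈ 0.4669.

0.4669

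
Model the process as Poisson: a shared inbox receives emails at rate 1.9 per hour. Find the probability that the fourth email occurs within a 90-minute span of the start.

Over the interval, μ = 1.9 × 1.5 = 2.85 (a 90-minute span = 1.5 hours).
The fourth arrival falls in the interval iff at least 4 events occur there: P(S_4 ≤ t) = P(N ≥ 4) = 1 − P(N ≤ 3) ≈ 0.3192.

0.3192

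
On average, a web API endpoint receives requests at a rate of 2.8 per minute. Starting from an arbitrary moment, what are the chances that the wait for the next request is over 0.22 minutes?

The wait for the next event is exponential with rate λ = 2.8 per minute.
P(T > 0.22) = e^(−λt) = e^(−2.8 × 0.22) = e^(−0.616) ≈ 0.5401.

0.5401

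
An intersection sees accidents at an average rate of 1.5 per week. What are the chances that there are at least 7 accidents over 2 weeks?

Over the interval, μ = 1.5 × 2 = 3 (2 weeks).
P(N ≥ 7) = 1 − P(N ≤ 6) = 1 − Σ_{j=0}^{6} e^(−μ) μ^j/j! ≈ 0.0335.

0.0335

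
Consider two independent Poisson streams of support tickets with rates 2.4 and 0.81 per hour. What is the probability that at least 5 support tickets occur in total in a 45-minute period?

Independent Poisson processes superpose: combined rate λ = 2.4 + 0.81 = 3.21 per hour.
Over the interval, μ = 3.21 × 0.75 = 2.4075 (a 45-minute period = 0.75 hours).
P(N ≥ 5) = 1 − P(N ≤ 4) ≈ 0.0968.

0.0968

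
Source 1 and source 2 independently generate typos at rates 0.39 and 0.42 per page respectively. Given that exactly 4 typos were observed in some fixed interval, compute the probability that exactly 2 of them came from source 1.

Given the total, each event is independently from source 1 with probability p = λ_1/(λ_1+λ_2) = 0.39/0.81 ≈ 0.4815.
So K ~ Binomial(4, 0.39/0.81): P(K = 2) = C(4,2) · (0.39/0.81)^2 · (0.42/0.81)^2 ≈ 0.3740.

0.3740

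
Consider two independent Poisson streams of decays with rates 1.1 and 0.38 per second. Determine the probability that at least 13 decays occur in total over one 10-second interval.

0.7155

Independent Poisson processes superpose: combined rate λ = 1.1 + 0.38 = 1.48 per second.
Over the interval, μ = 1.48 × 10 = 14.8 (a 10-second interval = 10 seconds).
P(N ≥ 13) = 1 − P(N ≤ 12) ≈ 0.7155.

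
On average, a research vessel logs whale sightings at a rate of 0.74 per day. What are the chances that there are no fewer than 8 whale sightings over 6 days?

Over the interval, μ = 0.74 × 6 = 4.44 (6 days).
P(N ≥ 8) = 1 − P(N ≤ 7) = 1 − Σ_{j=0}^{7} e^(−μ) μ^j/j! ≈ 0.0817.

0.0817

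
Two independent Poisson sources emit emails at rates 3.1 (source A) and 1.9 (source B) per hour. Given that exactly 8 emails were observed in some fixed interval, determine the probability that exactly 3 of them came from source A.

Given the total, each event is independently from source A with probability p = λ_A/(λ_A+λ_B) = 3.1/5 = 0.6200.
So K ~ Binomial(8, 3.1/5): P(K = 3) = C(8,3) · (3.1/5)^3 · (1.9/5)^5 ≈ 0.1058.

0.1058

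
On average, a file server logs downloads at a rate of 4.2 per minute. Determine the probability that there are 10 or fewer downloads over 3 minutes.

0.2876

Over the interval, μ = 4.2 × 3 = 12.6 (3 minutes).
P(N ≤ 10) = Σ_{j=0}^{10} e^(−μ) μ^j/j! ≈ 0.2876.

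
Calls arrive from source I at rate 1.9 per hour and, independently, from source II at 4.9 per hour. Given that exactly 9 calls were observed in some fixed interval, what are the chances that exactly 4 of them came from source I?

Given the total, each event is independently from source I with probability p = λ_I/(λ_I+λ_II) = 1.9/6.8 ≈ 0.2794.
So K ~ Binomial(9, 1.9/6.8): P(K = 4) = C(9,4) · (1.9/6.8)^4 · (4.9/6.8)^5 ≈ 0.1492.

0.1492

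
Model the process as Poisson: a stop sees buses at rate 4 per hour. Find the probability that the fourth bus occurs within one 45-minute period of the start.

Over the interval, μ = 4 × 0.75 = 3 (a 45-minute period = 0.75 hours).
The fourth arrival falls in the interval iff at least 4 events occur there: P(S_4 ≤ t) = P(N ≥ 4) = 1 − P(N ≤ 3) ≈ 0.3528.

0.3528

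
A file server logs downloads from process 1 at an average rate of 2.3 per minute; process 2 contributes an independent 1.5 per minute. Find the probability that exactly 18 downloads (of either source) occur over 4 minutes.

0.0734

Independent Poisson processes superpose: combined rate λ = 2.3 + 1.5 = 3.8 per minute.
Over the interval, μ = 3.8 × 4 = 15.2 (4 minutes).
P(N = 18) = e^(−15.2) · 15.2^18/18! ≈ 0.0734.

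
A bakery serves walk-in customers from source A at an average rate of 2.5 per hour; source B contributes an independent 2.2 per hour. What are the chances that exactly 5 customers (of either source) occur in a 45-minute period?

0.1336

Independent Poisson processes superpose: combined rate λ = 2.5 + 2.2 = 4.7 per hour.
Over the interval, μ = 4.7 × 0.75 = 3.525 (a 45-minute period = 0.75 hours).
P(N = 5) = e^(−3.525) · 3.525^5/5! ≈ 0.1336.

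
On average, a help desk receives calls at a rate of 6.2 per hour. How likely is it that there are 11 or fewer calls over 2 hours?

0.4167

Over the interval, μ = 6.2 × 2 = 12.4 (2 hours).
P(N ≤ 11) = Σ_{j=0}^{11} e^(−μ) μ^j/j! ≈ 0.4167.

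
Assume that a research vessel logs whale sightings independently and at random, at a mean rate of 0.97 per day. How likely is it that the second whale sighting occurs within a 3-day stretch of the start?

0.7870

Over the interval, μ = 0.97 × 3 = 2.91 (a 3-day stretch = 3 days).
The second arrival falls in the interval iff at least 2 events occur there: P(S_2 ≤ t) = P(N ≥ 2) = 1 − P(N ≤ 1) ≈ 0.7870.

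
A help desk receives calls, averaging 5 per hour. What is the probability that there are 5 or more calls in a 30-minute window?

Over the interval, μ = 5 × 0.5 = 2.5 (a 30-minute window = 0.5 hours).
P(N ≥ 5) = 1 − P(N ≤ 4) = 1 − Σ_{j=0}^{4} e^(−μ) μ^j/j! ≈ 0.1088.

0.1088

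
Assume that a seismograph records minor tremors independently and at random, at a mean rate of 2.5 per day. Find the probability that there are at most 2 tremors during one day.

With mean μ = 2.5 per day,
P(N ≤ 2) = Σ_{j=0}^{2} e^(−μ) μ^j/j! ≈ 0.5438.

0.5438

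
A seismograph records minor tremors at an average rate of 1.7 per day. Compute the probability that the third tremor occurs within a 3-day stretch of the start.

Over the interval, μ = 1.7 × 3 = 5.1 (a 3-day stretch = 3 days).
The third arrival falls in the interval iff at least 3 events occur there: P(S_3 ≤ t) = P(N ≥ 3) = 1 − P(N ≤ 2) ≈ 0.8835.

0.8835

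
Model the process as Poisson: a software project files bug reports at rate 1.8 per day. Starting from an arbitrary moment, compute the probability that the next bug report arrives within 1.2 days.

0.8847

Inter-arrival times are exponential with rate λ = 1.8 per day.
P(T ≤ 1.2) = 1 − e^(−λt) = 1 − e^(−1.8 × 1.2) = 1 − e^(−2.16) ≈ 0.8847.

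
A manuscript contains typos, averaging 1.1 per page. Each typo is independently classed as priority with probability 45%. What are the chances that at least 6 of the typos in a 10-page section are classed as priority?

Thinning: the typos that are classed as priority themselves form a Poisson process with rate 0.45 × 1.1 = 0.495 per page.
Over the interval, μ = 0.495 × 10 = 4.95 (a 10-page section = 10 pages).
P(N ≥ 6) = 1 − P(N ≤ 5) ≈ 0.3753.

0.3753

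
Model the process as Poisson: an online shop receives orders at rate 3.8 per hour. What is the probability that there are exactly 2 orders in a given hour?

With mean μ = 3.8 per hour,
P(N = 2) = e^(−μ) μ^2/2! = e^(−3.8) · 3.8^2/2 ≈ 0.1615.

0.1615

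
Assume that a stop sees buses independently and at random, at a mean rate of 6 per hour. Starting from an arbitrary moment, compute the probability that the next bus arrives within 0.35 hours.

Inter-arrival times are exponential with rate λ = 6 per hour.
P(T ≤ 0.35) = 1 − e^(−λt) = 1 − e^(−6 × 0.35) = 1 − e^(−2.1) ≈ 0.8775.

0.8775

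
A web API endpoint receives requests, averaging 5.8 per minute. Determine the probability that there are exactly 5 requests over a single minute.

0.1656

With mean μ = 5.8 per minute,
P(N = 5) = e^(−μ) μ^5/5! = e^(−5.8) · 5.8^5/120 ≈ 0.1656.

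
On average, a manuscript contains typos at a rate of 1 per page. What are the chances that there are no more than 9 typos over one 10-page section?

0.4579

Over the interval, μ = 1 × 10 = 10 (a 10-page section = 10 pages).
P(N ≤ 9) = Σ_{j=0}^{9} e^(−μ) μ^j/j! ≈ 0.4579.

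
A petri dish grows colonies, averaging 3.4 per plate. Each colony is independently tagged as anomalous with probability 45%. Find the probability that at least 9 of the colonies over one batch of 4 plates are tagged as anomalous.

0.1654

Thinning: the colonies that are tagged as anomalous themselves form a Poisson process with rate 0.45 × 3.4 = 1.53 per plate.
Over the interval, μ = 1.53 × 4 = 6.12 (a batch of 4 plates = 4 plates).
P(N ≥ 9) = 1 − P(N ≤ 8) ≈ 0.1654.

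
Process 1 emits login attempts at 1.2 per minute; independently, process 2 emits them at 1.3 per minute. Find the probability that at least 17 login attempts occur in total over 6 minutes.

Independent Poisson processes superpose: combined rate λ = 1.2 + 1.3 = 2.5 per minute.
Over the interval, μ = 2.5 × 6 = 15 (6 minutes).
P(N ≥ 17) = 1 − P(N ≤ 16) ≈ 0.3359.

0.3359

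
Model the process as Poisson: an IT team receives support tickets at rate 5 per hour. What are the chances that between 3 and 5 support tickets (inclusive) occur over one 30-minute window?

0.4142

Over the interval, μ = 5 × 0.5 = 2.5 (a 30-minute window = 0.5 hours).
P(3 ≤ N ≤ 5) = Σ_{j=3}^{5} e^(−2.5) · 2.5^j/j! ≈ 0.4142.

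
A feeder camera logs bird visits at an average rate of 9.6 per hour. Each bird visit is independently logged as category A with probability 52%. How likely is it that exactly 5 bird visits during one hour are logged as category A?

Thinning: the bird visits that are logged as category A themselves form a Poisson process with rate 0.52 × 9.6 = 4.992 per hour.
So μ = 4.992.
P(N = 5) = e^(−4.992) · 4.992^5/5! ≈ 0.1755.

0.1755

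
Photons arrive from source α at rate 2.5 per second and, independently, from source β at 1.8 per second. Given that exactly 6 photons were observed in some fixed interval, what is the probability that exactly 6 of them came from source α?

0.0386

Given the total, each event is independently from source α with probability p = λ_α/(λ_α+λ_β) = 2.5/4.3 ≈ 0.5814.
So K ~ Binomial(6, 2.5/4.3): P(K = 6) = C(6,6) · (2.5/4.3)^6 · (1.8/4.3)^0 ≈ 0.0386.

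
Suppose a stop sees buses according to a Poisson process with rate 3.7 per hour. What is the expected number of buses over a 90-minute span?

5.55

E[N] = λt = 3.7 × 1.5 = 5.55 (a 90-minute span = 1.5 hours).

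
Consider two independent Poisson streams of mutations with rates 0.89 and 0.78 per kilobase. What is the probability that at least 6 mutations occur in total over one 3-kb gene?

Independent Poisson processes superpose: combined rate λ = 0.89 + 0.78 = 1.67 per kilobase.
Over the interval, μ = 1.67 × 3 = 5.01 (a 3-kb gene = 3 kilobases).
P(N ≥ 6) = 1 − P(N ≤ 5) ≈ 0.3858.

0.3858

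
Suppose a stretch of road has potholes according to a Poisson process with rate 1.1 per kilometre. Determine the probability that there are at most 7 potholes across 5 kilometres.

0.8095

Over the interval, μ = 1.1 × 5 = 5.5 (5 kilometres).
P(N ≤ 7) = Σ_{j=0}^{7} e^(−μ) μ^j/j! ≈ 0.8095.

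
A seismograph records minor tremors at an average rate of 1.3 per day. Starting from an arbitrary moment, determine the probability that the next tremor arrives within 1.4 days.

0.8380

Inter-arrival times are exponential with rate λ = 1.3 per day.
P(T ≤ 1.4) = 1 − e^(−λt) = 1 − e^(−1.3 × 1.4) = 1 − e^(−1.82) ≈ 0.8380.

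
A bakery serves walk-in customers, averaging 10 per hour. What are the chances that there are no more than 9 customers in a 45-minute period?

Over the interval, μ = 10 × 0.75 = 7.5 (a 45-minute period = 0.75 hours).
P(N ≤ 9) = Σ_{j=0}^{9} e^(−μ) μ^j/j! ≈ 0.7764.

0.7764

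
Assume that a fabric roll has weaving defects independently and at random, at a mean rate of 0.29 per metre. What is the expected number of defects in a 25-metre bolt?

7.25

E[N] = λt = 0.29 × 25 = 7.25 (a 25-metre bolt = 25 metres).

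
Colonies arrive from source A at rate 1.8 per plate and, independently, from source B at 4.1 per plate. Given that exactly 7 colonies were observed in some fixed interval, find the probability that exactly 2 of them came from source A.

0.3168

Given the total, each event is independently from source A with probability p = λ_A/(λ_A+λ_B) = 1.8/5.9 ≈ 0.3051.
So K ~ Binomial(7, 1.8/5.9): P(K = 2) = C(7,2) · (1.8/5.9)^2 · (4.1/5.9)^5 ≈ 0.3168.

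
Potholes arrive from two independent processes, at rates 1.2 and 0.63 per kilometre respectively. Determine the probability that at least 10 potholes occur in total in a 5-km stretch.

Independent Poisson processes superpose: combined rate λ = 1.2 + 0.63 = 1.83 per kilometre.
Over the interval, μ = 1.83 × 5 = 9.15 (a 5-km stretch = 5 kilometres).
P(N ≥ 10) = 1 − P(N ≤ 9) ≈ 0.4323.

0.4323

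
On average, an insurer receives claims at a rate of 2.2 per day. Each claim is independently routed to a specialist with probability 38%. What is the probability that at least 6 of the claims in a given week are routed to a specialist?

0.5303

Thinning: the claims that are routed to a specialist themselves form a Poisson process with rate 0.38 × 2.2 = 0.836 per day.
Over the interval, μ = 0.836 × 7 = 5.852 (a week = 7 days).
P(N ≥ 6) = 1 − P(N ≤ 5) ≈ 0.5303.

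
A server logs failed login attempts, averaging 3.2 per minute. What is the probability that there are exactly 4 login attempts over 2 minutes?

Over the interval, μ = 3.2 × 2 = 6.4 (2 minutes).
P(N = 4) = e^(−μ) μ^4/4! = e^(−6.4) · 6.4^4/24 ≈ 0.1162.

0.1162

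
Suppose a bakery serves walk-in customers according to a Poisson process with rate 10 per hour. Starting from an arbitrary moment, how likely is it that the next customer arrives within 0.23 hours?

0.8997

Inter-arrival times are exponential with rate λ = 10 per hour.
P(T ≤ 0.23) = 1 − e^(−λt) = 1 − e^(−10 × 0.23) = 1 − e^(−2.3) ≈ 0.8997.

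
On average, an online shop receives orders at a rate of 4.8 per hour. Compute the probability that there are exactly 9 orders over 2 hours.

Over the interval, μ = 4.8 × 2 = 9.6 (2 hours).
P(N = 9) = e^(−μ) μ^9/9! = e^(−9.6) · 9.6^9/362880 ≈ 0.1293.

0.1293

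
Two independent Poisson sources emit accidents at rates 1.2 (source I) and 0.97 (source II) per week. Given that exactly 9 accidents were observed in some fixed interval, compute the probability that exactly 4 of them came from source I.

0.2103

Given the total, each event is independently from source I with probability p = λ_I/(λ_I+λ_II) = 1.2/2.17 ≈ 0.5530.
So K ~ Binomial(9, 1.2/2.17): P(K = 4) = C(9,4) · (1.2/2.17)^4 · (0.97/2.17)^5 ≈ 0.2103.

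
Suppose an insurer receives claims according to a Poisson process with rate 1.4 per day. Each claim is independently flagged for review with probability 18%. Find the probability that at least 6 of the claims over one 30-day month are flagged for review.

0.7651

Thinning: the claims that are flagged for review themselves form a Poisson process with rate 0.18 × 1.4 = 0.252 per day.
Over the interval, μ = 0.252 × 30 = 7.56 (a 30-day month = 30 days).
P(N ≥ 6) = 1 − P(N ≤ 5) ≈ 0.7651.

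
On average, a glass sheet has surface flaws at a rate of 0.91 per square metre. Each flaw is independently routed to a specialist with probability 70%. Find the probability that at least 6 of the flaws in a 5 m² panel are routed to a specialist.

0.1037

Thinning: the flaws that are routed to a specialist themselves form a Poisson process with rate 0.7 × 0.91 = 0.637 per square metre.
Over the interval, μ = 0.637 × 5 = 3.185 (a 5 m² panel = 5 square metres).
P(N ≥ 6) = 1 − P(N ≤ 5) ≈ 0.1037.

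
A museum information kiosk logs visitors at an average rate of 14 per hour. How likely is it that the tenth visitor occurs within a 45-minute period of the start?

0.6029

Over the interval, μ = 14 × 0.75 = 10.5 (a 45-minute period = 0.75 hours).
The tenth arrival falls in the interval iff at least 10 events occur there: P(S_10 ≤ t) = P(N ≥ 10) = 1 − P(N ≤ 9) ≈ 0.6029.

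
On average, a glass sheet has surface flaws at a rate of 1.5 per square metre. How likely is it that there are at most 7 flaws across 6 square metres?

Over the interval, μ = 1.5 × 6 = 9 (6 square metres).
P(N ≤ 7) = Σ_{j=0}^{7} e^(−μ) μ^j/j! ≈ 0.3239.

0.3239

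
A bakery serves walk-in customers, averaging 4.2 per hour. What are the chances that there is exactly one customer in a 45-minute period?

Over the interval, μ = 4.2 × 0.75 = 3.15 (a 45-minute period = 0.75 hours).
P(N = 1) = e^(−μ) μ^1/1! = e^(−3.15) · 3.15^1/1 ≈ 0.1350.

0.1350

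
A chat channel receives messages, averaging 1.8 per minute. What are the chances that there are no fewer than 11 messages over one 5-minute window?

Over the interval, μ = 1.8 × 5 = 9 (a 5-minute window = 5 minutes).
P(N ≥ 11) = 1 − P(N ≤ 10) = 1 − Σ_{j=0}^{10} e^(−μ) μ^j/j! ≈ 0.2940.

0.2940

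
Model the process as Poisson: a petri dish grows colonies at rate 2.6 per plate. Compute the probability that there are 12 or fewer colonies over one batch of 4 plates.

0.7522

Over the interval, μ = 2.6 × 4 = 10.4 (a batch of 4 plates = 4 plates).
P(N ≤ 12) = Σ_{j=0}^{12} e^(−μ) μ^j/j! ≈ 0.7522.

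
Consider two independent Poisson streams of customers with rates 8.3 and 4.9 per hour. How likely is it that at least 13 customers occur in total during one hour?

Independent Poisson processes superpose: combined rate λ = 8.3 + 4.9 = 13.2 per hour.
So μ = 13.2.
P(N ≥ 13) = 1 − P(N ≤ 12) ≈ 0.5587.

0.5587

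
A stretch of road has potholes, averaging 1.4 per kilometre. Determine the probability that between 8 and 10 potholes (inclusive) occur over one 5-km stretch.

0.3028

Over the interval, μ = 1.4 × 5 = 7 (a 5-km stretch = 5 kilometres).
P(8 ≤ N ≤ 10) = Σ_{j=8}^{10} e^(−7) · 7^j/j! ≈ 0.3028.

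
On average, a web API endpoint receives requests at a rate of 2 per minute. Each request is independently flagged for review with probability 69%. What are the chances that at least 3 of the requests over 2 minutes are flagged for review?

Thinning: the requests that are flagged for review themselves form a Poisson process with rate 0.69 × 2 = 1.38 per minute.
Over the interval, μ = 1.38 × 2 = 2.76 (2 minutes).
P(N ≥ 3) = 1 − P(N ≤ 2) ≈ 0.5210.

0.5210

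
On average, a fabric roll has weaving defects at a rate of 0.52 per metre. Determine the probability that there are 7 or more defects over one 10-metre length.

0.2676

Over the interval, μ = 0.52 × 10 = 5.2 (a 10-metre length = 10 metres).
P(N ≥ 7) = 1 − P(N ≤ 6) = 1 − Σ_{j=0}^{6} e^(−μ) μ^j/j! ≈ 0.2676.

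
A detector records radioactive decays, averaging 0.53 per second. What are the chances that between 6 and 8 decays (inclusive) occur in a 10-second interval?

Over the interval, μ = 0.53 × 10 = 5.3 (a 10-second interval = 10 seconds).
P(6 ≤ N ≤ 8) = Σ_{j=6}^{8} e^(−5.3) · 5.3^j/j! ≈ 0.3471.

0.3471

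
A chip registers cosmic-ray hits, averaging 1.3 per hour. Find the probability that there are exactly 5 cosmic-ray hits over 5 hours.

0.1454

Over the interval, μ = 1.3 × 5 = 6.5 (5 hours).
P(N = 5) = e^(−μ) μ^5/5! = e^(−6.5) · 6.5^5/120 ≈ 0.1454.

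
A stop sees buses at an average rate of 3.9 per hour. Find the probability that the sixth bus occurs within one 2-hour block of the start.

0.7897

Over the interval, μ = 3.9 × 2 = 7.8 (a 2-hour block = 2 hours).
The sixth arrival falls in the interval iff at least 6 events occur there: P(S_6 ≤ t) = P(N ≥ 6) = 1 − P(N ≤ 5) ≈ 0.7897.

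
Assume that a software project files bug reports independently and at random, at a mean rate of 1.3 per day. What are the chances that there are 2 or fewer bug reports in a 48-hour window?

Over the interval, μ = 1.3 × 2 = 2.6 (a 48-hour window = 2 days).
P(N ≤ 2) = Σ_{j=0}^{2} e^(−μ) μ^j/j! ≈ 0.5184.

0.5184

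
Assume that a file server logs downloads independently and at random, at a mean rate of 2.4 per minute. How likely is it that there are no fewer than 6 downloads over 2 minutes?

0.3490

Over the interval, μ = 2.4 × 2 = 4.8 (2 minutes).
P(N ≥ 6) = 1 − P(N ≤ 5) = 1 − Σ_{j=0}^{5} e^(−μ) μ^j/j! ≈ 0.3490.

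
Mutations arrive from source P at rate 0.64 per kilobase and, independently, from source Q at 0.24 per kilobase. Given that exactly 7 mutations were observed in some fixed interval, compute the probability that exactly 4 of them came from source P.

Given the total, each event is independently from source P with probability p = λ_P/(λ_P+λ_Q) = 0.64/0.88 ≈ 0.7273.
So K ~ Binomial(7, 0.64/0.88): P(K = 4) = C(7,4) · (0.64/0.88)^4 · (0.24/0.88)^3 ≈ 0.1986.

0.1986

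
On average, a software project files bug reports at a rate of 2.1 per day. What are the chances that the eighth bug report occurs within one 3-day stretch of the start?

0.2983

Over the interval, μ = 2.1 × 3 = 6.3 (a 3-day stretch = 3 days).
The eighth arrival falls in the interval iff at least 8 events occur there: P(S_8 ≤ t) = P(N ≥ 8) = 1 − P(N ≤ 7) ≈ 0.2983.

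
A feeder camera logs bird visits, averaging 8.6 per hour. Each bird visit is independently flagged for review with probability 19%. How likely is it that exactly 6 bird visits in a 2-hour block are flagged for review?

Thinning: the bird visits that are flagged for review themselves form a Poisson process with rate 0.19 × 8.6 = 1.634 per hour.
Over the interval, μ = 1.634 × 2 = 3.268 (a 2-hour block = 2 hours).
P(N = 6) = e^(−3.268) · 3.268^6/6! ≈ 0.0644.

0.0644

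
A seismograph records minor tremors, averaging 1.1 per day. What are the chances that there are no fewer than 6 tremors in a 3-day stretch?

Over the interval, μ = 1.1 × 3 = 3.3 (a 3-day stretch = 3 days).
P(N ≥ 6) = 1 − P(N ≤ 5) = 1 − Σ_{j=0}^{5} e^(−μ) μ^j/j! ≈ 0.1171.

0.1171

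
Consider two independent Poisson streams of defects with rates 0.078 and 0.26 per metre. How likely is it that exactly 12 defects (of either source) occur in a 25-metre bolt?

Independent Poisson processes superpose: combined rate λ = 0.078 + 0.26 = 0.338 per metre.
Over the interval, μ = 0.338 × 25 = 8.45 (a 25-metre bolt = 25 metres).
P(N = 12) = e^(−8.45) · 8.45^12/12! ≈ 0.0592.

0.0592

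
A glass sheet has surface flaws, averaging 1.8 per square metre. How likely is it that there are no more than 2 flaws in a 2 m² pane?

0.3027

Over the interval, μ = 1.8 × 2 = 3.6 (a 2 m² pane = 2 square metres).
P(N ≤ 2) = Σ_{j=0}^{2} e^(−μ) μ^j/j! ≈ 0.3027.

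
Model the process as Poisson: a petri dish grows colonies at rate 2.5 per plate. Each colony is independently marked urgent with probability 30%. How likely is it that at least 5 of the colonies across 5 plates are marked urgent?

Thinning: the colonies that are marked urgent themselves form a Poisson process with rate 0.3 × 2.5 = 0.75 per plate.
Over the interval, μ = 0.75 × 5 = 3.75 (5 plates).
P(N ≥ 5) = 1 − P(N ≤ 4) ≈ 0.3225.

0.3225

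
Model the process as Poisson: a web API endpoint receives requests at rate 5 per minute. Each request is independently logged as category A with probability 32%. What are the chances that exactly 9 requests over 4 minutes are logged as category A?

0.0825

Thinning: the requests that are logged as category A themselves form a Poisson process with rate 0.32 × 5 = 1.6 per minute.
Over the interval, μ = 1.6 × 4 = 6.4 (4 minutes).
P(N = 9) = e^(−6.4) · 6.4^9/9! ≈ 0.0825.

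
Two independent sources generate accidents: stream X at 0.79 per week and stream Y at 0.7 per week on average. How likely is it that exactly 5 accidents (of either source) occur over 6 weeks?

0.0624

Independent Poisson processes superpose: combined rate λ = 0.79 + 0.7 = 1.49 per week.
Over the interval, μ = 1.49 × 6 = 8.94 (6 weeks).
P(N = 5) = e^(−8.94) · 8.94^5/5! ≈ 0.0624.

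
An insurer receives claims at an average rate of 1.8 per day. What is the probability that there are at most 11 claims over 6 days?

0.6031

Over the interval, μ = 1.8 × 6 = 10.8 (6 days).
P(N ≤ 11) = Σ_{j=0}^{11} e^(−μ) μ^j/j! ≈ 0.6031.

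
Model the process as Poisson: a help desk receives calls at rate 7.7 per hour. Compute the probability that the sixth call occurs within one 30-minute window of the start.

Over the interval, μ = 7.7 × 0.5 = 3.85 (a 30-minute window = 0.5 hours).
The sixth arrival falls in the interval iff at least 6 events occur there: P(S_6 ≤ t) = P(N ≥ 6) = 1 − P(N ≤ 5) ≈ 0.1919.

0.1919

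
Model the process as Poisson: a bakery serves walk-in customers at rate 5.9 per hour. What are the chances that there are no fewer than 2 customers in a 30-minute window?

0.7933

Over the interval, μ = 5.9 × 0.5 = 2.95 (a 30-minute window = 0.5 hours).
P(N ≥ 2) = 1 − P(N ≤ 1) = 1 − Σ_{j=0}^{1} e^(−μ) μ^j/j! ≈ 0.7933.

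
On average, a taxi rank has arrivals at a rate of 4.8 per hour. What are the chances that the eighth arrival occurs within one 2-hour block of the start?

0.7416

Over the interval, μ = 4.8 × 2 = 9.6 (a 2-hour block = 2 hours).
The eighth arrival falls in the interval iff at least 8 events occur there: P(S_8 ≤ t) = P(N ≥ 8) = 1 − P(N ≤ 7) ≈ 0.7416.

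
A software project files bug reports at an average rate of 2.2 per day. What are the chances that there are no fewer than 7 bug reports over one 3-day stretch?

0.4892

Over the interval, μ = 2.2 × 3 = 6.6 (a 3-day stretch = 3 days).
P(N ≥ 7) = 1 − P(N ≤ 6) = 1 − Σ_{j=0}^{6} e^(−μ) μ^j/j! ≈ 0.4892.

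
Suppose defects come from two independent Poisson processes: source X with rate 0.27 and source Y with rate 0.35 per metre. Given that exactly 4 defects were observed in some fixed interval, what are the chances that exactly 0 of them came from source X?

0.1016

Given the total, each event is independently from source X with probability p = λ_X/(λ_X+λ_Y) = 0.27/0.62 ≈ 0.4355.
So K ~ Binomial(4, 0.27/0.62): P(K = 0) = C(4,0) · (0.27/0.62)^0 · (0.35/0.62)^4 ≈ 0.1016.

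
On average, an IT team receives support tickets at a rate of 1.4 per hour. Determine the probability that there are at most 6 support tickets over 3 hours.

0.8675

Over the interval, μ = 1.4 × 3 = 4.2 (3 hours).
P(N ≤ 6) = Σ_{j=0}^{6} e^(−μ) μ^j/j! ≈ 0.8675.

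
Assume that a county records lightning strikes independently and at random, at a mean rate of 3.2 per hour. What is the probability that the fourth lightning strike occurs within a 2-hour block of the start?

Over the interval, μ = 3.2 × 2 = 6.4 (a 2-hour block = 2 hours).
The fourth arrival falls in the interval iff at least 4 events occur there: P(S_4 ≤ t) = P(N ≥ 4) = 1 − P(N ≤ 3) ≈ 0.8811.

0.8811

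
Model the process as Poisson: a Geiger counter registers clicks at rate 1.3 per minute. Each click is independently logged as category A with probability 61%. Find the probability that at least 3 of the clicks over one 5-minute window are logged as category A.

0.7567

Thinning: the clicks that are logged as category A themselves form a Poisson process with rate 0.61 × 1.3 = 0.793 per minute.
Over the interval, μ = 0.793 × 5 = 3.965 (a 5-minute window = 5 minutes).
P(N ≥ 3) = 1 − P(N ≤ 2) ≈ 0.7567.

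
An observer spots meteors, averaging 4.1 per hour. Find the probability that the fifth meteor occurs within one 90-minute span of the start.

0.7345

Over the interval, μ = 4.1 × 1.5 = 6.15 (a 90-minute span = 1.5 hours).
The fifth arrival falls in the interval iff at least 5 events occur there: P(S_5 ≤ t) = P(N ≥ 5) = 1 − P(N ≤ 4) ≈ 0.7345.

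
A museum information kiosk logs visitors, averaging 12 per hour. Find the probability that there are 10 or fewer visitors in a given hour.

0.3472

With mean μ = 12 per hour,
P(N ≤ 10) = Σ_{j=0}^{10} e^(−μ) μ^j/j! ≈ 0.3472.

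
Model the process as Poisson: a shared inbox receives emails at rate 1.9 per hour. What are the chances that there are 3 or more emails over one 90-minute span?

0.5424

Over the interval, μ = 1.9 × 1.5 = 2.85 (a 90-minute span = 1.5 hours).
P(N ≥ 3) = 1 − P(N ≤ 2) = 1 − Σ_{j=0}^{2} e^(−μ) μ^j/j! ≈ 0.5424.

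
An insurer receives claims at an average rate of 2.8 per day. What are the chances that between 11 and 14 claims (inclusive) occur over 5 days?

0.3948

Over the interval, μ = 2.8 × 5 = 14 (5 days).
P(11 ≤ N ≤ 14) = Σ_{j=11}^{14} e^(−14) · 14^j/j! ≈ 0.3948.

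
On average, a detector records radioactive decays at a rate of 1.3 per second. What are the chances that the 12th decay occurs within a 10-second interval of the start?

Over the interval, μ = 1.3 × 10 = 13 (a 10-second interval = 10 seconds).
The 12th arrival falls in the interval iff at least 12 events occur there: P(S_12 ≤ t) = P(N ≥ 12) = 1 − P(N ≤ 11) ≈ 0.6468.

0.6468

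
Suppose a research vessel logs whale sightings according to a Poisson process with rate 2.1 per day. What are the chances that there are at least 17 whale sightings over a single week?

Over the interval, μ = 2.1 × 7 = 14.7 (a week = 7 days).
P(N ≥ 17) = 1 − P(N ≤ 16) = 1 − Σ_{j=0}^{16} e^(−μ) μ^j/j! ≈ 0.3074.

0.3074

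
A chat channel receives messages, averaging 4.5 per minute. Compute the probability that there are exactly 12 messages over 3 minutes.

Over the interval, μ = 4.5 × 3 = 13.5 (3 minutes).
P(N = 12) = e^(−μ) μ^12/12! = e^(−13.5) · 13.5^12/479001600 ≈ 0.1049.

0.1049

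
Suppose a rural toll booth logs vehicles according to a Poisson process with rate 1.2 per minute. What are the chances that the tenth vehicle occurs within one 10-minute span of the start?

0.7576

Over the interval, μ = 1.2 × 10 = 12 (a 10-minute span = 10 minutes).
The tenth arrival falls in the interval iff at least 10 events occur there: P(S_10 ≤ t) = P(N ≥ 10) = 1 − P(N ≤ 9) ≈ 0.7576.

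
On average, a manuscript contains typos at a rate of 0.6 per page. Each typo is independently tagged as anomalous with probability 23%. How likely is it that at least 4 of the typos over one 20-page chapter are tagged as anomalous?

0.2992

Thinning: the typos that are tagged as anomalous themselves form a Poisson process with rate 0.23 × 0.6 = 0.138 per page.
Over the interval, μ = 0.138 × 20 = 2.76 (a 20-page chapter = 20 pages).
P(N ≥ 4) = 1 − P(N ≤ 3) ≈ 0.2992.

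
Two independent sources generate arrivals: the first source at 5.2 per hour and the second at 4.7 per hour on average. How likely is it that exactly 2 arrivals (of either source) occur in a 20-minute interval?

Independent Poisson processes superpose: combined rate λ = 5.2 + 4.7 = 9.9 per hour.
Over the interval, μ = 9.9 × 1/3 = 3.3 (a 20-minute interval = 1/3 hours).
P(N = 2) = e^(−3.3) · 3.3^2/2! ≈ 0.2008.

0.2008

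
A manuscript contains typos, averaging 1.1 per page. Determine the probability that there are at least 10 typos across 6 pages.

Over the interval, μ = 1.1 × 6 = 6.6 (6 pages).
P(N ≥ 10) = 1 − P(N ≤ 9) = 1 − Σ_{j=0}^{9} e^(−μ) μ^j/j! ≈ 0.1314.

0.1314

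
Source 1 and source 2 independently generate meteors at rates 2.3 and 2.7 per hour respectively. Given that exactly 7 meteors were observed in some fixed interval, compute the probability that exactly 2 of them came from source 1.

0.2040

Given the total, each event is independently from source 1 with probability p = λ_1/(λ_1+λ_2) = 2.3/5 = 0.4600.
So K ~ Binomial(7, 2.3/5): P(K = 2) = C(7,2) · (2.3/5)^2 · (2.7/5)^5 ≈ 0.2040.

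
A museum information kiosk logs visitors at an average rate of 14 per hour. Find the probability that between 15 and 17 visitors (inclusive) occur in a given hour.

0.2568

With mean μ = 14 per hour,
P(15 ≤ N ≤ 17) = Σ_{j=15}^{17} e^(−14) · 14^j/j! ≈ 0.2568.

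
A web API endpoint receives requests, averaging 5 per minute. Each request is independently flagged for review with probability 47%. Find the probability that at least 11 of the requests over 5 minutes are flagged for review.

0.6260

Thinning: the requests that are flagged for review themselves form a Poisson process with rate 0.47 × 5 = 2.35 per minute.
Over the interval, μ = 2.35 × 5 = 11.75 (5 minutes).
P(N ≥ 11) = 1 − P(N ≤ 10) ≈ 0.6260.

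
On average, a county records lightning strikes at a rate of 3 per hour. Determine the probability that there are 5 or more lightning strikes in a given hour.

With mean μ = 3 per hour,
P(N ≥ 5) = 1 − P(N ≤ 4) = 1 − Σ_{j=0}^{4} e^(−μ) μ^j/j! ≈ 0.1847.

0.1847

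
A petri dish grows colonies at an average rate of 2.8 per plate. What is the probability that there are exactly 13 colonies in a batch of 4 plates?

0.0958

Over the interval, μ = 2.8 × 4 = 11.2 (a batch of 4 plates = 4 plates).
P(N = 13) = e^(−μ) μ^13/13! = e^(−11.2) · 11.2^13/6227020800 ≈ 0.0958.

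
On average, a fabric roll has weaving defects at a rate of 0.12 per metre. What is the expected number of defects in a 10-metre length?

E[N] = λt = 0.12 × 10 = 1.2 (a 10-metre length = 10 metres).

1.2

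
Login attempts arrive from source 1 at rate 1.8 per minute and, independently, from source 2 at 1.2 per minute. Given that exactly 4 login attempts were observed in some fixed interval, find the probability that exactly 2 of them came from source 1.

0.3456

Given the total, each event is independently from source 1 with probability p = λ_1/(λ_1+λ_2) = 1.8/3 = 0.6000.
So K ~ Binomial(4, 1.8/3): P(K = 2) = C(4,2) · (1.8/3)^2 · (1.2/3)^2 ≈ 0.3456.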